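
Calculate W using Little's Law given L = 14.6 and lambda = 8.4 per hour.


W = L / lambda = 14.6 / 8.4 = 1.7381 hours

1.7381 hours


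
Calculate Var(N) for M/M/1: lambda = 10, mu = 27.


rho = 10/27; Var(N) = rho/(1-rho)^2 = 0.93

0.93


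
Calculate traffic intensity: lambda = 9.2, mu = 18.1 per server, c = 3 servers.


rho = lambda / (c * mu) = 9.2 / (3 * 18.1) = 0.1694

0.1694


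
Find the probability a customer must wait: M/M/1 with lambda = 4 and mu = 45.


P(wait) = rho = lambda/mu = 4/45 = 0.0889

0.0889


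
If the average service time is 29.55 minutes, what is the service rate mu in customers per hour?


mu = 60 / avg_service_time = 60 / 29.55 = 2.03 per hour

2.03 per hour


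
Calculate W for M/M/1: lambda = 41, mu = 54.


W = 1/(mu - lambda) = 1/(54 - 41) = 0.0769 hours

0.0769 hours


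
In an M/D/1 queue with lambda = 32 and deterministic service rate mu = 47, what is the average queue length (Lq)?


M/D/1: Lq = rho^2 / (2*(1-rho)) where rho = 32/47; Lq = 0.73

0.73


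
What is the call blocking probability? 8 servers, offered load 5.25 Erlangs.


B(N,A) = (A^N/N!) / sum(A^k/k!, k=0..N) with N=8, A=5.25 = 0.0821

0.0821


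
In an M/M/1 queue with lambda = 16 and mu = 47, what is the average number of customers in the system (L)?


rho = 16/47; L = rho/(1-rho) = 0.52

0.52


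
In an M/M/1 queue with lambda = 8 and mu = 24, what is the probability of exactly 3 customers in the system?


rho = 8/24; P(n) = (1-rho)*rho^n = (1-8/24)*(8/24)^3 = 0.0247

0.0247


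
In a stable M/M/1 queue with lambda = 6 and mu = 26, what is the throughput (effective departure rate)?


For a stable queue (lambda < mu), throughput = lambda = 6 per hour

6 per hour


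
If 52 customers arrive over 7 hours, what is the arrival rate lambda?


lambda = total arrivals / time = 52 / 7 = 7.43 per hour

7.43 per hour


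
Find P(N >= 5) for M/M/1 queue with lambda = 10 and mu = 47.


P(N >= 5) = rho^5 = (10/47)^5 = 0.0004

0.0004


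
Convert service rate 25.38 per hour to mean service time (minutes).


Mean service time = 60/mu = 60/25.38 = 2.36 minutes

2.36 minutes


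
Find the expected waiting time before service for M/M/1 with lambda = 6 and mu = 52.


rho = 6/52; Wq = rho/(mu - lambda) = 0.0025 hours

0.0025 hours


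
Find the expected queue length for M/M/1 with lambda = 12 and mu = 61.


rho = 12/61; Lq = rho^2/(1-rho) = 0.05

0.05


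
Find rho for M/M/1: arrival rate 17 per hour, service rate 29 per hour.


rho = lambda/mu = 17/29 = 0.5862

0.5862


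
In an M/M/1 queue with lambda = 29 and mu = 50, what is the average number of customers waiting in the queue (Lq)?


rho = 29/50; Lq = rho^2/(1-rho) = 0.8

0.8


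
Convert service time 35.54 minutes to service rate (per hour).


mu = 60 / avg_service_time = 60 / 35.54 = 1.69 per hour

1.69 per hour


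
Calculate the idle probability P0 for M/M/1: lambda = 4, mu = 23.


P0 = 1 - rho = 1 - 4/23 = 0.8261

0.8261


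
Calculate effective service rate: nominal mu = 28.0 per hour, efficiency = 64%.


Effective rate = mu * efficiency = 28.0 * 0.64 = 17.92 per hour

17.92 per hour


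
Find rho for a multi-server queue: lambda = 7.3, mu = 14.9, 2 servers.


rho = lambda / (c * mu) = 7.3 / (2 * 14.9) = 0.245

0.245


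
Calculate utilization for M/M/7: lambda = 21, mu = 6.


rho = lambda/(c*mu) = 21/(7*6) = 0.5

0.5


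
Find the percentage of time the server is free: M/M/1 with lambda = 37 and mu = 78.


Idle fraction = (1 - rho) * 100 = (1 - 37/78) * 100 = 52.6%

52.6%


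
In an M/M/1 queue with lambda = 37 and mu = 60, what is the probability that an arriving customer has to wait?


P(wait) = rho = lambda/mu = 37/60 = 0.6167

0.6167


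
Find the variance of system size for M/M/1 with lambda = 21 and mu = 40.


rho = 21/40; Var(N) = rho/(1-rho)^2 = 2.33

2.33


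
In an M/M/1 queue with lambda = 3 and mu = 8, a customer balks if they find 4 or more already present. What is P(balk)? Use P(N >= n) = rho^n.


P(N >= 4) = rho^4 = (3/8)^4 = 0.0198

0.0198


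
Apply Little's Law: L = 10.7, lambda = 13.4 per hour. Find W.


W = L / lambda = 10.7 / 13.4 = 0.7985 hours

0.7985 hours


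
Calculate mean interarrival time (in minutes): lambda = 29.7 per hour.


Mean interarrival time = 60/lambda = 60/29.7 = 2.02 minutes

2.02 minutes


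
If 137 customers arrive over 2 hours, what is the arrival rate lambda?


lambda = total arrivals / time = 137 / 2 = 68.5 per hour

68.5 per hour


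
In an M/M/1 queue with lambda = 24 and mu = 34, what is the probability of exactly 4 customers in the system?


rho = 24/34; P(n) = (1-rho)*rho^n = (1-24/34)*(24/34)^4 = 0.073

0.073


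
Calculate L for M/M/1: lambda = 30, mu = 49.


rho = 30/49; L = rho/(1-rho) = 1.58

1.58


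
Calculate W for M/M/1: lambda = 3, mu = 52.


W = 1/(mu - lambda) = 1/(52 - 3) = 0.0204 hours

0.0204 hours


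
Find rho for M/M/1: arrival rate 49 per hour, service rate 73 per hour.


rho = lambda/mu = 49/73 = 0.6712

0.6712


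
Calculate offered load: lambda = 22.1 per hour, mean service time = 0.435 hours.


Offered load a = lambda * E[S] = 22.1 * 0.435 = 9.61 Erlangs

9.61 Erlangs


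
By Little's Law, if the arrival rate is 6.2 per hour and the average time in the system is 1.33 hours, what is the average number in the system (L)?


L = lambda * W = 6.2 * 1.33 = 8.25

8.25


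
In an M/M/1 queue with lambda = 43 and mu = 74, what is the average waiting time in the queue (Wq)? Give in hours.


rho = 43/74; Wq = rho/(mu - lambda) = 0.0187 hours

0.0187 hours


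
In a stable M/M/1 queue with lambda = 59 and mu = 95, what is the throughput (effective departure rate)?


For a stable queue (lambda < mu), throughput = lambda = 59 per hour

59 per hour


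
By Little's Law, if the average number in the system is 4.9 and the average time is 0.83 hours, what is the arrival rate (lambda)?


lambda = L / W = 4.9 / 0.83 = 5.9 per hour

5.9 per hour


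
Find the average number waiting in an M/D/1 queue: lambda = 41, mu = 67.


M/D/1: Lq = rho^2 / (2*(1-rho)) where rho = 41/67; Lq = 0.48

0.48


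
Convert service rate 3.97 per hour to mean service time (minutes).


Mean service time = 60/mu = 60/3.97 = 15.11 minutes

15.11 minutes


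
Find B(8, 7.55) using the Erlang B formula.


B(N,A) = (A^N/N!) / sum(A^k/k!, k=0..N) with N=8, A=7.55 = 0.2103

0.2103


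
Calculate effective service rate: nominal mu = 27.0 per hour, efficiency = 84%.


Effective rate = mu * efficiency = 27.0 * 0.84 = 22.68 per hour

22.68 per hour


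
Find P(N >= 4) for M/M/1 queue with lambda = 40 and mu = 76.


P(N >= 4) = rho^4 = (40/76)^4 = 0.0767

0.0767


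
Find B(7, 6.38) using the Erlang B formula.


B(N,A) = (A^N/N!) / sum(A^k/k!, k=0..N) with N=7, A=6.38 = 0.2097

0.2097


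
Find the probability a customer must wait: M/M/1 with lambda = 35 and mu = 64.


P(wait) = rho = lambda/mu = 35/64 = 0.5469

0.5469


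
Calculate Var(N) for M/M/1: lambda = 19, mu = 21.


rho = 19/21; Var(N) = rho/(1-rho)^2 = 99.75

99.75


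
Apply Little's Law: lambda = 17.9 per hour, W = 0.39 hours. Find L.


L = lambda * W = 17.9 * 0.39 = 6.98

6.98


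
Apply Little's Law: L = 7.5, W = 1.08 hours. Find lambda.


lambda = L / W = 7.5 / 1.08 = 6.94 per hour

6.94 per hour


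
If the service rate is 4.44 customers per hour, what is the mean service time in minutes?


Mean service time = 60/mu = 60/4.44 = 13.51 minutes

13.51 minutes


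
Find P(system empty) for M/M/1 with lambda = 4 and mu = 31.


P0 = 1 - rho = 1 - 4/31 = 0.871

0.871


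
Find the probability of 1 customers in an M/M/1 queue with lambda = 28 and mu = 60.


rho = 28/60; P(n) = (1-rho)*rho^n = (1-28/60)*(28/60)^1 = 0.2489

0.2489


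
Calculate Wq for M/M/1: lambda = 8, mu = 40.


rho = 8/40; Wq = rho/(mu - lambda) = 0.0063 hours

0.0063 hours


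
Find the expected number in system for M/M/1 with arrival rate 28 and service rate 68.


rho = 28/68; L = rho/(1-rho) = 0.7

0.7


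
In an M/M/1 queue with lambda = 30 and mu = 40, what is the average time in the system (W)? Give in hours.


W = 1/(mu - lambda) = 1/(40 - 30) = 0.1 hours

0.1 hours


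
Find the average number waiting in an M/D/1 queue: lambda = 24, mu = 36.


M/D/1: Lq = rho^2 / (2*(1-rho)) where rho = 24/36; Lq = 0.67

0.67


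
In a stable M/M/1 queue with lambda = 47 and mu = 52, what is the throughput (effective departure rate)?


For a stable queue (lambda < mu), throughput = lambda = 47 per hour

47 per hour


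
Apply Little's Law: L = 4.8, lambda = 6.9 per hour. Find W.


W = L / lambda = 4.8 / 6.9 = 0.6957 hours

0.6957 hours


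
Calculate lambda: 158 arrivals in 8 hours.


lambda = total arrivals / time = 158 / 8 = 19.75 per hour

19.75 per hour


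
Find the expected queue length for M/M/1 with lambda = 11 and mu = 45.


rho = 11/45; Lq = rho^2/(1-rho) = 0.08

0.08


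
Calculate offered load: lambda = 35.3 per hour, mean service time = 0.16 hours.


Offered load a = lambda * E[S] = 35.3 * 0.16 = 5.65 Erlangs

5.65 Erlangs


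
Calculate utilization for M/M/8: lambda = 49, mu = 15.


rho = lambda/(c*mu) = 49/(8*15) = 0.4083

0.4083


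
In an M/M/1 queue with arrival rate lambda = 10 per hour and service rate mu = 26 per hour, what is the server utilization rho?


rho = lambda/mu = 10/26 = 0.3846

0.3846


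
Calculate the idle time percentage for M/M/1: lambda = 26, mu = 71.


Idle fraction = (1 - rho) * 100 = (1 - 26/71) * 100 = 63.4%

63.4%


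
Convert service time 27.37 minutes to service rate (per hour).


mu = 60 / avg_service_time = 60 / 27.37 = 2.19 per hour

2.19 per hour


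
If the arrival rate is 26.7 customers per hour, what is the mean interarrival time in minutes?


Mean interarrival time = 60/lambda = 60/26.7 = 2.25 minutes

2.25 minutes


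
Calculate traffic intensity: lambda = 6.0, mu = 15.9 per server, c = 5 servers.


rho = lambda / (c * mu) = 6.0 / (5 * 15.9) = 0.0755

0.0755


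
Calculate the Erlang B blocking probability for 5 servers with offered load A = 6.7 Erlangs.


B(N,A) = (A^N/N!) / sum(A^k/k!, k=0..N) with N=5, A=6.7 = 0.4065

0.4065


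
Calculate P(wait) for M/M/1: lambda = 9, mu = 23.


P(wait) = rho = lambda/mu = 9/23 = 0.3913

0.3913


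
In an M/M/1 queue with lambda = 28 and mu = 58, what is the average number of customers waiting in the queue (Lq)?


rho = 28/58; Lq = rho^2/(1-rho) = 0.45

0.45


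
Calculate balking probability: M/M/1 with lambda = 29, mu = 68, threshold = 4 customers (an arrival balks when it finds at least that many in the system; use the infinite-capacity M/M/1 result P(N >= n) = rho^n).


P(N >= 4) = rho^4 = (29/68)^4 = 0.0331

0.0331


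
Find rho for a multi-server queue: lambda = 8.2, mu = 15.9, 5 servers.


rho = lambda / (c * mu) = 8.2 / (5 * 15.9) = 0.1031

0.1031


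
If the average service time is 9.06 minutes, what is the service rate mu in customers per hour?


mu = 60 / avg_service_time = 60 / 9.06 = 6.62 per hour

6.62 per hour


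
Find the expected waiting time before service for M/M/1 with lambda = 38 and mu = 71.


rho = 38/71; Wq = rho/(mu - lambda) = 0.0162 hours

0.0162 hours


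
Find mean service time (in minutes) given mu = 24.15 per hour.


Mean service time = 60/mu = 60/24.15 = 2.48 minutes

2.48 minutes


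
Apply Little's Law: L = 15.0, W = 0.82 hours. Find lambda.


lambda = L / W = 15.0 / 0.82 = 18.29 per hour

18.29 per hour


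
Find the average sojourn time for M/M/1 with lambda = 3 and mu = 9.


W = 1/(mu - lambda) = 1/(9 - 3) = 0.1667 hours

0.1667 hours


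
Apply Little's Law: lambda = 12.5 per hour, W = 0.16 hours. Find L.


L = lambda * W = 12.5 * 0.16 = 2.0

2.0


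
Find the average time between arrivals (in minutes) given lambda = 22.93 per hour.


Mean interarrival time = 60/lambda = 60/22.93 = 2.62 minutes

2.62 minutes


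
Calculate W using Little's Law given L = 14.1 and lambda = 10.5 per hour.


W = L / lambda = 14.1 / 10.5 = 1.3429 hours

1.3429 hours


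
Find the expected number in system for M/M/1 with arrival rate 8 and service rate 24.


rho = 8/24; L = rho/(1-rho) = 0.5

0.5


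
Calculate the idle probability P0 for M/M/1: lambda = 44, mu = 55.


P0 = 1 - rho = 1 - 44/55 = 0.2

0.2


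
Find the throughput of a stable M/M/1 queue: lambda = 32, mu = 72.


For a stable queue (lambda < mu), throughput = lambda = 32 per hour

32 per hour


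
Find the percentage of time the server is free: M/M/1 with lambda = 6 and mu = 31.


Idle fraction = (1 - rho) * 100 = (1 - 6/31) * 100 = 80.6%

80.6%


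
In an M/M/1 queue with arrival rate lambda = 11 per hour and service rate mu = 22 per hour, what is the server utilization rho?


rho = lambda/mu = 11/22 = 0.5

0.5


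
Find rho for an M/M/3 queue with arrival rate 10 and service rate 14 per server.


rho = lambda/(c*mu) = 10/(3*14) = 0.2381

0.2381


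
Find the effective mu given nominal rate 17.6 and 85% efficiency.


Effective rate = mu * efficiency = 17.6 * 0.85 = 14.96 per hour

14.96 per hour


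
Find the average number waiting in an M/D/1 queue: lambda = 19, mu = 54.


M/D/1: Lq = rho^2 / (2*(1-rho)) where rho = 19/54; Lq = 0.1

0.1


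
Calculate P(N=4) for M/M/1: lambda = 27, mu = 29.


rho = 27/29; P(n) = (1-rho)*rho^n = (1-27/29)*(27/29)^4 = 0.0518

0.0518


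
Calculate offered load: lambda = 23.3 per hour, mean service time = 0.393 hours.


Offered load a = lambda * E[S] = 23.3 * 0.393 = 9.16 Erlangs

9.16 Erlangs


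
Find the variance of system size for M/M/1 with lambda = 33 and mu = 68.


rho = 33/68; Var(N) = rho/(1-rho)^2 = 1.83

1.83


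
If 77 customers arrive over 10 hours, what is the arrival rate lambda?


lambda = total arrivals / time = 77 / 10 = 7.7 per hour

7.7 per hour


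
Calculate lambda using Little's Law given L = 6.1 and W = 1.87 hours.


lambda = L / W = 6.1 / 1.87 = 3.26 per hour

3.26 per hour


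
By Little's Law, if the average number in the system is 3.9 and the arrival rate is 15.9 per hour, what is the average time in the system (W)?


W = L / lambda = 3.9 / 15.9 = 0.2453 hours

0.2453 hours


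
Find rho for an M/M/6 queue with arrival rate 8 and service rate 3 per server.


rho = lambda/(c*mu) = 8/(6*3) = 0.4444

0.4444


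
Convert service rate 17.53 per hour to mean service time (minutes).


Mean service time = 60/mu = 60/17.53 = 3.42 minutes

3.42 minutes


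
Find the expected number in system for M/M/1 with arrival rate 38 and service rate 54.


rho = 38/54; L = rho/(1-rho) = 2.38

2.38


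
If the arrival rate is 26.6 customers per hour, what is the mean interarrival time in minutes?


Mean interarrival time = 60/lambda = 60/26.6 = 2.26 minutes

2.26 minutes


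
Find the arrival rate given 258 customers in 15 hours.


lambda = total arrivals / time = 258 / 15 = 17.2 per hour

17.2 per hour


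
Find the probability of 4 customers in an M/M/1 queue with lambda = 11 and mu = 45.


rho = 11/45; P(n) = (1-rho)*rho^n = (1-11/45)*(11/45)^4 = 0.0027

0.0027


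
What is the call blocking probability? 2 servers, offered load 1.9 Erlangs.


B(N,A) = (A^N/N!) / sum(A^k/k!, k=0..N) with N=2, A=1.9 = 0.3836

0.3836


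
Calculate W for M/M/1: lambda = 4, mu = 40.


W = 1/(mu - lambda) = 1/(40 - 4) = 0.0278 hours

0.0278 hours


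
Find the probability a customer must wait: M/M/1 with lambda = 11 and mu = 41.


P(wait) = rho = lambda/mu = 11/41 = 0.2683

0.2683


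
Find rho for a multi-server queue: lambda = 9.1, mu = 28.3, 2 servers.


rho = lambda / (c * mu) = 9.1 / (2 * 28.3) = 0.1608

0.1608


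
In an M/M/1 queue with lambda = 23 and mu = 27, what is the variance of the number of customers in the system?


rho = 23/27; Var(N) = rho/(1-rho)^2 = 38.81

38.81


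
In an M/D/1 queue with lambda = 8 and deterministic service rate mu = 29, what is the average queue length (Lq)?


M/D/1: Lq = rho^2 / (2*(1-rho)) where rho = 8/29; Lq = 0.05

0.05


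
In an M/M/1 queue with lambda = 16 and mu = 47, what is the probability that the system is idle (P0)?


P0 = 1 - rho = 1 - 16/47 = 0.6596

0.6596


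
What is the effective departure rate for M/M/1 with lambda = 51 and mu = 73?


For a stable queue (lambda < mu), throughput = lambda = 51 per hour

51 per hour


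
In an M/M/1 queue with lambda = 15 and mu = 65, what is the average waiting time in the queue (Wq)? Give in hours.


rho = 15/65; Wq = rho/(mu - lambda) = 0.0046 hours

0.0046 hours


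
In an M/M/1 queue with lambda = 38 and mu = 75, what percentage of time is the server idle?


Idle fraction = (1 - rho) * 100 = (1 - 38/75) * 100 = 49.3%

49.3%


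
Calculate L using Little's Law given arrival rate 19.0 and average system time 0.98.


L = lambda * W = 19.0 * 0.98 = 18.62

18.62


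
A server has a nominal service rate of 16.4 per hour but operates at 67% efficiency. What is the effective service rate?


Effective rate = mu * efficiency = 16.4 * 0.67 = 10.99 per hour

10.99 per hour


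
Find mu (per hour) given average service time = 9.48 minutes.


mu = 60 / avg_service_time = 60 / 9.48 = 6.33 per hour

6.33 per hour


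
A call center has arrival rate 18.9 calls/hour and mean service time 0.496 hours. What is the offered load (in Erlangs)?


Offered load a = lambda * E[S] = 18.9 * 0.496 = 9.37 Erlangs

9.37 Erlangs


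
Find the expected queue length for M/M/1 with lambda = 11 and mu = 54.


rho = 11/54; Lq = rho^2/(1-rho) = 0.05

0.05


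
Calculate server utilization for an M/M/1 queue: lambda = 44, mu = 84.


rho = lambda/mu = 44/84 = 0.5238

0.5238


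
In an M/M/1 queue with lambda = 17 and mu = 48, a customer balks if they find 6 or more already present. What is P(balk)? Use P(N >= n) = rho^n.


P(N >= 6) = rho^6 = (17/48)^6 = 0.002

0.002


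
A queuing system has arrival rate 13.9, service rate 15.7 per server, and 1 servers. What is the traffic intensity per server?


rho = lambda / (c * mu) = 13.9 / (1 * 15.7) = 0.8854

0.8854


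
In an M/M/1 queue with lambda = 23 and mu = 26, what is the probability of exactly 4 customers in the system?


rho = 23/26; P(n) = (1-rho)*rho^n = (1-23/26)*(23/26)^4 = 0.0707

0.0707


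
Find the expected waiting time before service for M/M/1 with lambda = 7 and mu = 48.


rho = 7/48; Wq = rho/(mu - lambda) = 0.0036 hours

0.0036 hours


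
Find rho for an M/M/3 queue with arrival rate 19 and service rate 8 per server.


rho = lambda/(c*mu) = 19/(3*8) = 0.7917

0.7917


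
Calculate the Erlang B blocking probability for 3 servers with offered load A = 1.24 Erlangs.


B(N,A) = (A^N/N!) / sum(A^k/k!, k=0..N) with N=3, A=1.24 = 0.0955

0.0955


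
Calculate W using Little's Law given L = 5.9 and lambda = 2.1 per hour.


W = L / lambda = 5.9 / 2.1 = 2.8095 hours

2.8095 hours


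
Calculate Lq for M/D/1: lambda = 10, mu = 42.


M/D/1: Lq = rho^2 / (2*(1-rho)) where rho = 10/42; Lq = 0.04

0.04


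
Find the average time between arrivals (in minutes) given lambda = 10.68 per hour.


Mean interarrival time = 60/lambda = 60/10.68 = 5.62 minutes

5.62 minutes


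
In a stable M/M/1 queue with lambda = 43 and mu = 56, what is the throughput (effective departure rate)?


For a stable queue (lambda < mu), throughput = lambda = 43 per hour

43 per hour


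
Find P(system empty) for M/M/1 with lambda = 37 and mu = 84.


P0 = 1 - rho = 1 - 37/84 = 0.5595

0.5595


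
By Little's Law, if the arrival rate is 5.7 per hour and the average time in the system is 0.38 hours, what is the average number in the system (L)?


L = lambda * W = 5.7 * 0.38 = 2.17

2.17


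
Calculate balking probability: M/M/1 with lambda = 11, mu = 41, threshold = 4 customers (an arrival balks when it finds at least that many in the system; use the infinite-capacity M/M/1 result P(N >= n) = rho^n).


P(N >= 4) = rho^4 = (11/41)^4 = 0.0052

0.0052


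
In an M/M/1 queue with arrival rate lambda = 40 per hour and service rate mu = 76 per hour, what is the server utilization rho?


rho = lambda/mu = 40/76 = 0.5263

0.5263


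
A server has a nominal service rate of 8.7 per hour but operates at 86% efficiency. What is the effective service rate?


Effective rate = mu * efficiency = 8.7 * 0.86 = 7.48 per hour

7.48 per hour


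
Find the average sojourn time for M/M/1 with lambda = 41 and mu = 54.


W = 1/(mu - lambda) = 1/(54 - 41) = 0.0769 hours

0.0769 hours


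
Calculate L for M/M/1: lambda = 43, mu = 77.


rho = 43/77; L = rho/(1-rho) = 1.26

1.26


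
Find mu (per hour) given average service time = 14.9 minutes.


mu = 60 / avg_service_time = 60 / 14.9 = 4.03 per hour

4.03 per hour


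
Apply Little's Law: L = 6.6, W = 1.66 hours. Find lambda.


lambda = L / W = 6.6 / 1.66 = 3.98 per hour

3.98 per hour


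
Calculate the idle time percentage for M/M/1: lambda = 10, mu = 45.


Idle fraction = (1 - rho) * 100 = (1 - 10/45) * 100 = 77.8%

77.8%


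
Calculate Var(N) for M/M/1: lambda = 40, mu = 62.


rho = 40/62; Var(N) = rho/(1-rho)^2 = 5.12

5.12


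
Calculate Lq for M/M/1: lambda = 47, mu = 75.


rho = 47/75; Lq = rho^2/(1-rho) = 1.05

1.05


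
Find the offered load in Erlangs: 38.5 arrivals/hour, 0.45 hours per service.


Offered load a = lambda * E[S] = 38.5 * 0.45 = 17.33 Erlangs

17.33 Erlangs


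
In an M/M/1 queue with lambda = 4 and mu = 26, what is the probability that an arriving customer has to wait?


P(wait) = rho = lambda/mu = 4/26 = 0.1538

0.1538


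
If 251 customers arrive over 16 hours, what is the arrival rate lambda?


lambda = total arrivals / time = 251 / 16 = 15.69 per hour

15.69 per hour


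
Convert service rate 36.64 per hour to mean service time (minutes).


Mean service time = 60/mu = 60/36.64 = 1.64 minutes

1.64 minutes


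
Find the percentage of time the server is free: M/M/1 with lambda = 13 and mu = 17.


Idle fraction = (1 - rho) * 100 = (1 - 13/17) * 100 = 23.5%

23.5%


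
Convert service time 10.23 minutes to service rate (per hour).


mu = 60 / avg_service_time = 60 / 10.23 = 5.87 per hour

5.87 per hour


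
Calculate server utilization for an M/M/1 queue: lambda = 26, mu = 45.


rho = lambda/mu = 26/45 = 0.5778

0.5778


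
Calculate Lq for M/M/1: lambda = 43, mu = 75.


rho = 43/75; Lq = rho^2/(1-rho) = 0.77

0.77


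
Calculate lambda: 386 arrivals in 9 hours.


lambda = total arrivals / time = 386 / 9 = 42.89 per hour

42.89 per hour


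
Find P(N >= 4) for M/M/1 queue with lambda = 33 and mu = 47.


P(N >= 4) = rho^4 = (33/47)^4 = 0.243

0.243


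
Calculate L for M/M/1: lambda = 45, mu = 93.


rho = 45/93; L = rho/(1-rho) = 0.94

0.94


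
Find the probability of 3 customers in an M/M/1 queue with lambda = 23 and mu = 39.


rho = 23/39; P(n) = (1-rho)*rho^n = (1-23/39)*(23/39)^3 = 0.0841

0.0841


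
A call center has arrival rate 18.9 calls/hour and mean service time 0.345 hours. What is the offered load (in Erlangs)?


Offered load a = lambda * E[S] = 18.9 * 0.345 = 6.52 Erlangs

6.52 Erlangs


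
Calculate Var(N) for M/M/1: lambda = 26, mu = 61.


rho = 26/61; Var(N) = rho/(1-rho)^2 = 1.29

1.29


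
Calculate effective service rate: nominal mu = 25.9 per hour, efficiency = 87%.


Effective rate = mu * efficiency = 25.9 * 0.87 = 22.53 per hour

22.53 per hour


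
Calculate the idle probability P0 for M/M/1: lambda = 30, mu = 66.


P0 = 1 - rho = 1 - 30/66 = 0.5455

0.5455


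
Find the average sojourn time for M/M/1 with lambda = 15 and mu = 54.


W = 1/(mu - lambda) = 1/(54 - 15) = 0.0256 hours

0.0256 hours


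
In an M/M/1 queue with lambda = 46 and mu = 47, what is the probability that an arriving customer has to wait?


P(wait) = rho = lambda/mu = 46/47 = 0.9787

0.9787


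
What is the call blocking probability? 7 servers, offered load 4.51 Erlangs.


B(N,A) = (A^N/N!) / sum(A^k/k!, k=0..N) with N=7, A=4.51 = 0.0908

0.0908


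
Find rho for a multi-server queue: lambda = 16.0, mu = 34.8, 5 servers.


rho = lambda / (c * mu) = 16.0 / (5 * 34.8) = 0.092

0.092


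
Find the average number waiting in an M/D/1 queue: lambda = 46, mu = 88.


M/D/1: Lq = rho^2 / (2*(1-rho)) where rho = 46/88; Lq = 0.29

0.29


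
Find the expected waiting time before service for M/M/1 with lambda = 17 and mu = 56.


rho = 17/56; Wq = rho/(mu - lambda) = 0.0078 hours

0.0078 hours


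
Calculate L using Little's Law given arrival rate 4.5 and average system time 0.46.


L = lambda * W = 4.5 * 0.46 = 2.07

2.07


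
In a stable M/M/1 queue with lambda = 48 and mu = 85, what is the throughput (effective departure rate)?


For a stable queue (lambda < mu), throughput = lambda = 48 per hour

48 per hour


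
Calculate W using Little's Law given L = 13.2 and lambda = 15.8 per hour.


W = L / lambda = 13.2 / 15.8 = 0.8354 hours

0.8354 hours


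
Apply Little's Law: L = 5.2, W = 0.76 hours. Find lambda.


lambda = L / W = 5.2 / 0.76 = 6.84 per hour

6.84 per hour


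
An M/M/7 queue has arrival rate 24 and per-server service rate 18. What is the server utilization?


rho = lambda/(c*mu) = 24/(7*18) = 0.1905

0.1905


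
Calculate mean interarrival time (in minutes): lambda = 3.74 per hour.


Mean interarrival time = 60/lambda = 60/3.74 = 16.04 minutes

16.04 minutes


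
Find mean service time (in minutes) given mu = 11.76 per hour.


Mean service time = 60/mu = 60/11.76 = 5.1 minutes

5.1 minutes


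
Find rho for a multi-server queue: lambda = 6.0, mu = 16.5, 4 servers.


rho = lambda / (c * mu) = 6.0 / (4 * 16.5) = 0.0909

0.0909


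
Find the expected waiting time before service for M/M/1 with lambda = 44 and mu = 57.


rho = 44/57; Wq = rho/(mu - lambda) = 0.0594 hours

0.0594 hours


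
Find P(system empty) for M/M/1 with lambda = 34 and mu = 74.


P0 = 1 - rho = 1 - 34/74 = 0.5405

0.5405


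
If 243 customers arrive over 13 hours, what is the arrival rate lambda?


lambda = total arrivals / time = 243 / 13 = 18.69 per hour

18.69 per hour


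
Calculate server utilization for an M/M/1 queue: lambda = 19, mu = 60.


rho = lambda/mu = 19/60 = 0.3167

0.3167


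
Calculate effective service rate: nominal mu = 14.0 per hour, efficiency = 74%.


Effective rate = mu * efficiency = 14.0 * 0.74 = 10.36 per hour

10.36 per hour


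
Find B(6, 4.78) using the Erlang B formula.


B(N,A) = (A^N/N!) / sum(A^k/k!, k=0..N) with N=6, A=4.78 = 0.1753

0.1753


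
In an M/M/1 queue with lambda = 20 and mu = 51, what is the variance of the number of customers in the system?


rho = 20/51; Var(N) = rho/(1-rho)^2 = 1.06

1.06


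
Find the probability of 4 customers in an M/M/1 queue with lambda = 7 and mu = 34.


rho = 7/34; P(n) = (1-rho)*rho^n = (1-7/34)*(7/34)^4 = 0.0014

0.0014


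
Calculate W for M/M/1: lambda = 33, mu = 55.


W = 1/(mu - lambda) = 1/(55 - 33) = 0.0455 hours

0.0455 hours


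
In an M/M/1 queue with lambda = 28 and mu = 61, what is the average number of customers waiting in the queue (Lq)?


rho = 28/61; Lq = rho^2/(1-rho) = 0.39

0.39


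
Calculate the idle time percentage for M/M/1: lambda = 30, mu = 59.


Idle fraction = (1 - rho) * 100 = (1 - 30/59) * 100 = 49.2%

49.2%


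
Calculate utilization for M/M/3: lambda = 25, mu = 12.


rho = lambda/(c*mu) = 25/(3*12) = 0.6944

0.6944


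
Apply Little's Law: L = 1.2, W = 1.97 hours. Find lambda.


lambda = L / W = 1.2 / 1.97 = 0.61 per hour

0.61 per hour


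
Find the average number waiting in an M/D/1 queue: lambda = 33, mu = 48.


M/D/1: Lq = rho^2 / (2*(1-rho)) where rho = 33/48; Lq = 0.76

0.76


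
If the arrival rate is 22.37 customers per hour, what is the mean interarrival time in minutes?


Mean interarrival time = 60/lambda = 60/22.37 = 2.68 minutes

2.68 minutes


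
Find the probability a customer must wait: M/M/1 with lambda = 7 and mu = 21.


P(wait) = rho = lambda/mu = 7/21 = 0.3333

0.3333


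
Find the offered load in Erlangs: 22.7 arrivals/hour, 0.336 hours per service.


Offered load a = lambda * E[S] = 22.7 * 0.336 = 7.63 Erlangs

7.63 Erlangs


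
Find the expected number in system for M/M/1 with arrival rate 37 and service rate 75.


rho = 37/75; L = rho/(1-rho) = 0.97

0.97


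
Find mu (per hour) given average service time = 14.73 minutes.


mu = 60 / avg_service_time = 60 / 14.73 = 4.07 per hour

4.07 per hour


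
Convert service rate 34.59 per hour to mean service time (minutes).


Mean service time = 60/mu = 60/34.59 = 1.73 minutes

1.73 minutes


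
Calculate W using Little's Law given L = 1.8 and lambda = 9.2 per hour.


W = L / lambda = 1.8 / 9.2 = 0.1957 hours

0.1957 hours


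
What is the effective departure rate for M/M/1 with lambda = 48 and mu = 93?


For a stable queue (lambda < mu), throughput = lambda = 48 per hour

48 per hour


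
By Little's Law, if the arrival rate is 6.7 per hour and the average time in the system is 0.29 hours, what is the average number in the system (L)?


L = lambda * W = 6.7 * 0.29 = 1.94

1.94


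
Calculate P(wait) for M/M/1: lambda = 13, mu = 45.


P(wait) = rho = lambda/mu = 13/45 = 0.2889

0.2889


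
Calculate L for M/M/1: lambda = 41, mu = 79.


rho = 41/79; L = rho/(1-rho) = 1.08

1.08


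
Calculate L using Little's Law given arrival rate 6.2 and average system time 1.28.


L = lambda * W = 6.2 * 1.28 = 7.94

7.94


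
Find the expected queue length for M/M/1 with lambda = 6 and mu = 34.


rho = 6/34; Lq = rho^2/(1-rho) = 0.04

0.04


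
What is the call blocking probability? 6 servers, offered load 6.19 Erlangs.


B(N,A) = (A^N/N!) / sum(A^k/k!, k=0..N) with N=6, A=6.19 = 0.2781

0.2781


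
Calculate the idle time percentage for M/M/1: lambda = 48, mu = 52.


Idle fraction = (1 - rho) * 100 = (1 - 48/52) * 100 = 7.7%

7.7%


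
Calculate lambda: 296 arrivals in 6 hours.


lambda = total arrivals / time = 296 / 6 = 49.33 per hour

49.33 per hour


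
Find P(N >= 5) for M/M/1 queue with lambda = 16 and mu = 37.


P(N >= 5) = rho^5 = (16/37)^5 = 0.0151

0.0151


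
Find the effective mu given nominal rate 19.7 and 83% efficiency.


Effective rate = mu * efficiency = 19.7 * 0.83 = 16.35 per hour

16.35 per hour


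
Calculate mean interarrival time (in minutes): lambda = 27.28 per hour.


Mean interarrival time = 60/lambda = 60/27.28 = 2.2 minutes

2.2 minutes


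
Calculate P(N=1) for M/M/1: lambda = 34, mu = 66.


rho = 34/66; P(n) = (1-rho)*rho^n = (1-34/66)*(34/66)^1 = 0.2498

0.2498


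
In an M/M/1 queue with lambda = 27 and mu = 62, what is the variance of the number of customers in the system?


rho = 27/62; Var(N) = rho/(1-rho)^2 = 1.37

1.37


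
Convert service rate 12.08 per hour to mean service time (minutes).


Mean service time = 60/mu = 60/12.08 = 4.97 minutes

4.97 minutes


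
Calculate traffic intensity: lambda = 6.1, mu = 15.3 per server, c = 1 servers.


rho = lambda / (c * mu) = 6.1 / (1 * 15.3) = 0.3987

0.3987


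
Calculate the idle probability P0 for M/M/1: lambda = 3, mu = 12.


P0 = 1 - rho = 1 - 3/12 = 0.75

0.75


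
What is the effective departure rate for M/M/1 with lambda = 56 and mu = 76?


For a stable queue (lambda < mu), throughput = lambda = 56 per hour

56 per hour


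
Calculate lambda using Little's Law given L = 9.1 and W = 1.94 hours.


lambda = L / W = 9.1 / 1.94 = 4.69 per hour

4.69 per hour


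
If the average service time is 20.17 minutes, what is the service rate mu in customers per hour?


mu = 60 / avg_service_time = 60 / 20.17 = 2.97 per hour

2.97 per hour


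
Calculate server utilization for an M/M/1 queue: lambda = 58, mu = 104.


rho = lambda/mu = 58/104 = 0.5577

0.5577


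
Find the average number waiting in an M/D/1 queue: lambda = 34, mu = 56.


M/D/1: Lq = rho^2 / (2*(1-rho)) where rho = 34/56; Lq = 0.47

0.47


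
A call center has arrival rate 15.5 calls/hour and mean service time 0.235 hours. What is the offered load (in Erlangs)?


Offered load a = lambda * E[S] = 15.5 * 0.235 = 3.64 Erlangs

3.64 Erlangs


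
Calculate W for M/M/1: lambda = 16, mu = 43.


W = 1/(mu - lambda) = 1/(43 - 16) = 0.037 hours

0.037 hours


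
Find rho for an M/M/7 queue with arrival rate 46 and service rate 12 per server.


rho = lambda/(c*mu) = 46/(7*12) = 0.5476

0.5476


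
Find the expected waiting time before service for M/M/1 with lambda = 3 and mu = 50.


rho = 3/50; Wq = rho/(mu - lambda) = 0.0013 hours

0.0013 hours


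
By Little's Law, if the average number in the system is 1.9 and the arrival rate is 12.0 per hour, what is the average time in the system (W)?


W = L / lambda = 1.9 / 12.0 = 0.1583 hours

0.1583 hours


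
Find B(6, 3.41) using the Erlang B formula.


B(N,A) = (A^N/N!) / sum(A^k/k!, k=0..N) with N=6, A=3.41 = 0.0766

0.0766


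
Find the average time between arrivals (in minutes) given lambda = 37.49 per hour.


Mean interarrival time = 60/lambda = 60/37.49 = 1.6 minutes

1.6 minutes


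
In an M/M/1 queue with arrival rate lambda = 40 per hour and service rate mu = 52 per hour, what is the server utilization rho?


rho = lambda/mu = 40/52 = 0.7692

0.7692


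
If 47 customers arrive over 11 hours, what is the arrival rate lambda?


lambda = total arrivals / time = 47 / 11 = 4.27 per hour

4.27 per hour


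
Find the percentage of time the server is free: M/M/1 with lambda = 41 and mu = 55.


Idle fraction = (1 - rho) * 100 = (1 - 41/55) * 100 = 25.5%

25.5%


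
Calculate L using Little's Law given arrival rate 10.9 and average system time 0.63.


L = lambda * W = 10.9 * 0.63 = 6.87

6.87


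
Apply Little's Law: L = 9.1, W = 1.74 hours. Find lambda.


lambda = L / W = 9.1 / 1.74 = 5.23 per hour

5.23 per hour


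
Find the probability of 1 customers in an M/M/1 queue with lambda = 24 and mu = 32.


rho = 24/32; P(n) = (1-rho)*rho^n = (1-24/32)*(24/32)^1 = 0.1875

0.1875


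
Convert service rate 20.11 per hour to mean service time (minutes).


Mean service time = 60/mu = 60/20.11 = 2.98 minutes

2.98 minutes


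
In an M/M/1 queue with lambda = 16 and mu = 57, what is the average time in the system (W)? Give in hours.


W = 1/(mu - lambda) = 1/(57 - 16) = 0.0244 hours

0.0244 hours


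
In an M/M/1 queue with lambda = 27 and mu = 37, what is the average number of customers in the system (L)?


rho = 27/37; L = rho/(1-rho) = 2.7

2.7


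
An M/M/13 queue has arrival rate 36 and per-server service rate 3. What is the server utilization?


rho = lambda/(c*mu) = 36/(13*3) = 0.9231

0.9231


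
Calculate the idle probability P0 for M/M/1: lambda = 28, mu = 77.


P0 = 1 - rho = 1 - 28/77 = 0.6364

0.6364


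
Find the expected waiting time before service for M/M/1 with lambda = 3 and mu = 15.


rho = 3/15; Wq = rho/(mu - lambda) = 0.0167 hours

0.0167 hours


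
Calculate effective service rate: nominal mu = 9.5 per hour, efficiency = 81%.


Effective rate = mu * efficiency = 9.5 * 0.81 = 7.7 per hour

7.7 per hour


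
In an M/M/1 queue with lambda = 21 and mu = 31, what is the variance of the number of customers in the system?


rho = 21/31; Var(N) = rho/(1-rho)^2 = 6.51

6.51


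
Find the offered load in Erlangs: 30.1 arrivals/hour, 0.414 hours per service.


Offered load a = lambda * E[S] = 30.1 * 0.414 = 12.46 Erlangs

12.46 Erlangs


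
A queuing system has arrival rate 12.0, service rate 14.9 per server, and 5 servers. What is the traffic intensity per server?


rho = lambda / (c * mu) = 12.0 / (5 * 14.9) = 0.1611

0.1611


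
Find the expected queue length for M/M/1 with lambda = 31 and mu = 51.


rho = 31/51; Lq = rho^2/(1-rho) = 0.94

0.94


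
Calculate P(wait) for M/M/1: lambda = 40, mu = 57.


P(wait) = rho = lambda/mu = 40/57 = 0.7018

0.7018


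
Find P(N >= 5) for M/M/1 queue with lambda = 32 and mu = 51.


P(N >= 5) = rho^5 = (32/51)^5 = 0.0973

0.0973


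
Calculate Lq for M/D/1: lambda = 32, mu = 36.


M/D/1: Lq = rho^2 / (2*(1-rho)) where rho = 32/36; Lq = 3.56

3.56


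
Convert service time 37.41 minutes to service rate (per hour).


mu = 60 / avg_service_time = 60 / 37.41 = 1.6 per hour

1.6 per hour


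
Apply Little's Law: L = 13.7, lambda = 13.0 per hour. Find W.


W = L / lambda = 13.7 / 13.0 = 1.0538 hours

1.0538 hours


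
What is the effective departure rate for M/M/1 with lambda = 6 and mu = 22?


For a stable queue (lambda < mu), throughput = lambda = 6 per hour

6 per hour


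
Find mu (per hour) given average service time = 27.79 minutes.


mu = 60 / avg_service_time = 60 / 27.79 = 2.16 per hour

2.16 per hour


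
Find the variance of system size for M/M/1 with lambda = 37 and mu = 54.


rho = 37/54; Var(N) = rho/(1-rho)^2 = 6.91

6.91


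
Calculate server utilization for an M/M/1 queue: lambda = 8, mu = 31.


rho = lambda/mu = 8/31 = 0.2581

0.2581


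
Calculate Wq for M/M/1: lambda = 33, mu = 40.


rho = 33/40; Wq = rho/(mu - lambda) = 0.1179 hours

0.1179 hours


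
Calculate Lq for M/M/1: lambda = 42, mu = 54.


rho = 42/54; Lq = rho^2/(1-rho) = 2.72

2.72


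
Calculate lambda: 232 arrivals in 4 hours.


lambda = total arrivals / time = 232 / 4 = 58.0 per hour

58.0 per hour


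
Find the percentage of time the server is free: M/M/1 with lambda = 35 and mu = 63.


Idle fraction = (1 - rho) * 100 = (1 - 35/63) * 100 = 44.4%

44.4%


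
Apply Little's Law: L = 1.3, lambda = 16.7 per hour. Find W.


W = L / lambda = 1.3 / 16.7 = 0.0778 hours

0.0778 hours


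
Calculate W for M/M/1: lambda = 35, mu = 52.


W = 1/(mu - lambda) = 1/(52 - 35) = 0.0588 hours

0.0588 hours


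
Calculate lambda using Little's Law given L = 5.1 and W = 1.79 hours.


lambda = L / W = 5.1 / 1.79 = 2.85 per hour

2.85 per hour


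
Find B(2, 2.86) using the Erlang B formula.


B(N,A) = (A^N/N!) / sum(A^k/k!, k=0..N) with N=2, A=2.86 = 0.5145

0.5145


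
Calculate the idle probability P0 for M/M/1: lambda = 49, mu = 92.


P0 = 1 - rho = 1 - 49/92 = 0.4674

0.4674


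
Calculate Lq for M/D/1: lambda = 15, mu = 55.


M/D/1: Lq = rho^2 / (2*(1-rho)) where rho = 15/55; Lq = 0.05

0.05


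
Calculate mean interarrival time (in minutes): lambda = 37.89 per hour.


Mean interarrival time = 60/lambda = 60/37.89 = 1.58 minutes

1.58 minutes


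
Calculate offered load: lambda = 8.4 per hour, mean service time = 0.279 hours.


Offered load a = lambda * E[S] = 8.4 * 0.279 = 2.34 Erlangs

2.34 Erlangs


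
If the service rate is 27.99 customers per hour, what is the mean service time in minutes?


Mean service time = 60/mu = 60/27.99 = 2.14 minutes

2.14 minutes
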